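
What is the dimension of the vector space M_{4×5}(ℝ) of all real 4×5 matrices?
Dimension = 20

A real 4×5 matrix is determined by its 4·5 = 20 independent entries.
A standard basis is {E_ij : 1 ≤ i ≤ 4, 1 ≤ j ≤ 5}, where E_ij has a 1 in position (i, j) and 0 elsewhere — there are 20 such matrices, and they are linearly independent and span M_{4×5}(ℝ).
Therefore dim(M_{4×5}(ℝ)) = 20.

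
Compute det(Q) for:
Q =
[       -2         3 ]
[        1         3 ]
det(Q) = -9

For a 2×2 matrix [[a, b], [c, d]], det = a*d - b*c.
det(Q) = (-2)*(3) - (3)*(1) = -6 - 3 = -9.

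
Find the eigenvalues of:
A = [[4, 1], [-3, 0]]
λ = 1, 3

Solve det(A - λI) = 0. For a 2×2 matrix this is λ² - (trace)λ + det = 0.
trace(A) = 4 + 0 = 4.
det(A) = (4)*(0) - (1)*(-3) = 0 + 3 = 3.
Characteristic equation: λ² - (4)λ + (3) = 0.
Discriminant: (4)² - 4*(3) = 16 - 12 = 4.
Roots: λ = (4 ± √4) / 2 = 1, 3.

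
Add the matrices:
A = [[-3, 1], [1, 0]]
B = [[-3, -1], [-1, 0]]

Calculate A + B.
[[-6, 0], [0, 0]]

Add corresponding elements:
(-3)+(-3)=-6
(1)+(-1)=0
(1)+(-1)=0
(0)+(0)=0
A + B = [[-6, 0], [0, 0]]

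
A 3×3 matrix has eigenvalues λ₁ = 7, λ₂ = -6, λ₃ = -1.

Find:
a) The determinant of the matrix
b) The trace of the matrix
det = 42, trace = 0

Two standard eigenvalue identities:
- det(A) equals the product of the eigenvalues (counted with multiplicity).
- trace(A) equals the sum of the eigenvalues.
det(A) = (7)*(-6)*(-1) = 42.
trace(A) = 7 - 6 - 1 = 0.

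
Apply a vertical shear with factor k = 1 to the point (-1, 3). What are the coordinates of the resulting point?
(-1, 2)

Shear matrix for vertical shear with factor k = 1:
[[1, 0], [1, 1]]
Result: (-1, 3) → (-1, 2)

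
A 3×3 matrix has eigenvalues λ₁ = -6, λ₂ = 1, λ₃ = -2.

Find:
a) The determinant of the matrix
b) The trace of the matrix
det = 12, trace = -7

Two standard eigenvalue identities:
- det(A) equals the product of the eigenvalues (counted with multiplicity).
- trace(A) equals the sum of the eigenvalues.
det(A) = (-6)*(1)*(-2) = 12.
trace(A) = -6 + 1 - 2 = -7.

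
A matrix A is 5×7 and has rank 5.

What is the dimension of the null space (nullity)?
2

The rank-nullity theorem for an m×n matrix states:
rank(A) + nullity(A) = n (the number of columns).
Here n = 7 and rank(A) = 5, so nullity(A) = 7 - 5 = 2.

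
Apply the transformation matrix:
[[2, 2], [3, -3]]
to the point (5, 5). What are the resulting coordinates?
(20, 0)

Matrix multiplication:
[[2, 2], [3, -3]] × [5, 5]ᵀ
= [2×5 + 2×5, 3×5 + -3×5]ᵀ
= [20.0000, 0.0000]ᵀ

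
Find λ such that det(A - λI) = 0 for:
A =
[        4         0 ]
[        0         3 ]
λ = 3, 4

Solve det(A - λI) = 0. For a 2×2 matrix the characteristic equation is λ² - (trace)λ + det = 0.
trace(A) = a + d = 4 + 3 = 7.
det(A) = a*d - b*c = (4)*(3) - (0)*(0) = 12 - 0 = 12.
Characteristic equation: λ² - (7)λ + (12) = 0.
Discriminant = (7)² - 4*(12) = 49 - 48 = 1.
λ = (7 ± √1) / 2 = (7 ± 1) / 2 = 3, 4.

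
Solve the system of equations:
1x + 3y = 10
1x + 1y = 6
x = 4, y = 2

Use elimination (row reduction):
Equation 1: 1x + 3y = 10.
Equation 2: 1x + 1y = 6.
Multiply Eq1 by 1 and Eq2 by 1: 1x + 3y = 10;  1x + 1y = 6.
Subtract: (-2)y = -4, so y = 2.
Back-substitute into Eq1: 1x + 3*(2) = 10, so x = 4.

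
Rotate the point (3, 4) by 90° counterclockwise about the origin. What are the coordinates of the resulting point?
(-4, 3)

Rotation matrix R(θ) = [[cos θ, -sin θ], [sin θ, cos θ]]; for θ = 90°:
R = [[0, -1], [1, 0]]
Result: R × [3, 4]ᵀ = [0·3 + (-1)·4, 1·3 + (0)·4]ᵀ = (-4, 3)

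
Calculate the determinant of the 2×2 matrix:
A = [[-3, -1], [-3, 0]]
-3

For A = [[a, b], [c, d]], det(A) = a*d - b*c.
det(A) = (-3)*(0) - (-1)*(-3) = 0 - 3 = -3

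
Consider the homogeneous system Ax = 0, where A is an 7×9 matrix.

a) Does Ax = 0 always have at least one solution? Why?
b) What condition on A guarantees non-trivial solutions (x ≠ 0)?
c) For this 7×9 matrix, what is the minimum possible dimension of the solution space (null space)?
a) Yes, x = 0 is always a solution. b) When A has linearly dependent columns (rank < n). c) Minimum nullity = 2.

a) x = 0 satisfies A·0 = 0, so the zero vector is always a solution.
b) Non-trivial solutions exist iff the columns of A are linearly dependent, equivalently rank(A) < n (the number of columns).
c) By rank-nullity, rank(A) + nullity(A) = n = 9. Since A has only 7 rows, rank(A) ≤ 7, so nullity(A) ≥ 9 - 7 = 2.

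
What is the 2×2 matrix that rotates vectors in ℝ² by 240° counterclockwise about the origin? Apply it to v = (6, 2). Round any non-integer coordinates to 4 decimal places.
R = [[-1/2, √3/2], [-√3/2, -1/2]]; R·v = (-1.2679, -6.1962)

A counterclockwise rotation by angle θ in ℝ² has matrix R(θ) = [[cos θ, -sin θ], [sin θ, cos θ]].
For θ = 240°: cos θ = -1/2, sin θ = -√3/2.
R(240°) = [[-1/2, √3/2], [-√3/2, -1/2]].
R·v = [-1/2·6 + (√3/2)·2, -√3/2·6 + -1/2·2] = (-1.2679, -6.1962).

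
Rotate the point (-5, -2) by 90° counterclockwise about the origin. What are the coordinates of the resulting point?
(2, -5)

Rotation matrix R(θ) = [[cos θ, -sin θ], [sin θ, cos θ]]; for θ = 90°:
R = [[0, -1], [1, 0]]
Result: R × [-5, -2]ᵀ = [0·-5 + (-1)·-2, 1·-5 + (0)·-2]ᵀ = (2, -5)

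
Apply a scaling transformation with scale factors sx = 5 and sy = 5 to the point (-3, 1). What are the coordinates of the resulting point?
(-15, 5)

Scaling matrix:
[[5, 0], [0, 5]]
Result: (-3 × 5, 1 × 5) = (-15, 5)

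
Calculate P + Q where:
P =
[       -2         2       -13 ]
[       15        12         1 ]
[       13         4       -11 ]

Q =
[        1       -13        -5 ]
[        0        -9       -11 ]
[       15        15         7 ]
P + Q =
[       -1       -11       -18 ]
[       15         3       -10 ]
[       28        19        -4 ]

Matrix addition is elementwise: (P+Q)[i][j] = P[i][j] + Q[i][j].
  (P+Q)[0][0] = (-2) + (1) = -1
  (P+Q)[0][1] = (2) + (-13) = -11
  (P+Q)[0][2] = (-13) + (-5) = -18
  (P+Q)[1][0] = (15) + (0) = 15
  (P+Q)[1][1] = (12) + (-9) = 3
  (P+Q)[1][2] = (1) + (-11) = -10
  (P+Q)[2][0] = (13) + (15) = 28
  (P+Q)[2][1] = (4) + (15) = 19
  (P+Q)[2][2] = (-11) + (7) = -4
P + Q =
[       -1       -11       -18 ]
[       15         3       -10 ]
[       28        19        -4 ]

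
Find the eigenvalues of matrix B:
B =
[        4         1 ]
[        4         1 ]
λ = 0, 5

Solve det(B - λI) = 0. For a 2×2 matrix the characteristic equation is λ² - (trace)λ + det = 0.
trace(B) = a + d = 4 + 1 = 5.
det(B) = a*d - b*c = (4)*(1) - (1)*(4) = 4 - 4 = 0.
Characteristic equation: λ² - (5)λ + (0) = 0.
Discriminant = (5)² - 4*(0) = 25 - 0 = 25.
λ = (5 ± √25) / 2 = (5 ± 5) / 2 = 0, 5.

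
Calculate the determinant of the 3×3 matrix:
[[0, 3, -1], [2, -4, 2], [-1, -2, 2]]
-10

Expansion along first row:
det = 0·det([[-4,2],[-2,2]]) - 3·det([[2,2],[-1,2]]) + -1·det([[2,-4],[-1,-2]])
    = 0·(-4·2 - 2·-2) - 3·(2·2 - 2·-1) + -1·(2·-2 - -4·-1)
    = 0·-4 - 3·6 + -1·-8
    = 0 + -18 + 8 = -10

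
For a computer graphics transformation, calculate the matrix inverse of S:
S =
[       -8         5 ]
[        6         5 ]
det(S) = -70
S⁻¹ =
[    -1/14      1/14 ]
[     3/35      4/35 ]

For a 2×2 matrix S = [[a, b], [c, d]] with det(S) ≠ 0, S⁻¹ = (1/det(S)) * [[d, -b], [-c, a]].
det(S) = (-8)*(5) - (5)*(6) = -40 - 30 = -70.
S⁻¹ = (1/-70) * [[5, -5], [-6, -8]].
Dividing each entry by -70 and reducing:
S⁻¹ =
[    -1/14      1/14 ]
[     3/35      4/35 ]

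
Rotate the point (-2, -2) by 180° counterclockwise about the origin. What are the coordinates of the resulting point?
(2, 2)

Rotation matrix R(θ) = [[cos θ, -sin θ], [sin θ, cos θ]]; for θ = 180°:
R = [[-1, 0], [0, -1]]
Result: R × [-2, -2]ᵀ = [-1·-2 + (0)·-2, 0·-2 + (-1)·-2]ᵀ = (2, 2)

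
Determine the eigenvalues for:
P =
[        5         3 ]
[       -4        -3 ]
λ = -1, 3

Solve det(P - λI) = 0. For a 2×2 matrix the characteristic equation is λ² - (trace)λ + det = 0.
trace(P) = a + d = 5 - 3 = 2.
det(P) = a*d - b*c = (5)*(-3) - (3)*(-4) = -15 + 12 = -3.
Characteristic equation: λ² - (2)λ + (-3) = 0.
Discriminant = (2)² - 4*(-3) = 4 + 12 = 16.
λ = (2 ± √16) / 2 = (2 ± 4) / 2 = -1, 3.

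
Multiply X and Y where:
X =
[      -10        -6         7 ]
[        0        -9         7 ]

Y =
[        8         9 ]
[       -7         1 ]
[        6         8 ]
XY =
[        4       -40 ]
[      105        47 ]

Matrix multiplication: (XY)[i][j] = sum over k of X[i][k] * Y[k][j].
  (XY)[0][0] = (-10)*(8) + (-6)*(-7) + (7)*(6) = 4
  (XY)[0][1] = (-10)*(9) + (-6)*(1) + (7)*(8) = -40
  (XY)[1][0] = (0)*(8) + (-9)*(-7) + (7)*(6) = 105
  (XY)[1][1] = (0)*(9) + (-9)*(1) + (7)*(8) = 47
XY =
[        4       -40 ]
[      105        47 ]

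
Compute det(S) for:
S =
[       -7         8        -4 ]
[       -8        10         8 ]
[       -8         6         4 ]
det(S) = -328

Expand along row 0 (cofactor expansion): det(S) = a*(e*i - f*h) - b*(d*i - f*g) + c*(d*h - e*g), where the 3×3 is [[a, b, c], [d, e, f], [g, h, i]].
Minor M_00 = (10)*(4) - (8)*(6) = 40 - 48 = -8.
Minor M_01 = (-8)*(4) - (8)*(-8) = -32 + 64 = 32.
Minor M_02 = (-8)*(6) - (10)*(-8) = -48 + 80 = 32.
det(S) = (-7)*(-8) - (8)*(32) + (-4)*(32) = 56 - 256 - 128 = -328.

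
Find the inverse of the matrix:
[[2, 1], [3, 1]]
[[-1, 1], [3, -2]]

For [[a,b],[c,d]], inverse = (1/det)·[[d,-b],[-c,a]]
det = 2·1 - 1·3 = -1
Inverse = (1/-1)·[[1, -1], [-3, 2]]
        = [[-1, 1], [3, -2]]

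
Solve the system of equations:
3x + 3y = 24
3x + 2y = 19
x = 3, y = 5

Use elimination (row reduction):
Equation 1: 3x + 3y = 24.
Equation 2: 3x + 2y = 19.
Multiply Eq1 by 3 and Eq2 by 3: 9x + 9y = 72;  9x + 6y = 57.
Subtract: (-3)y = -15, so y = 5.
Back-substitute into Eq1: 3x + 3*(5) = 24, so x = 3.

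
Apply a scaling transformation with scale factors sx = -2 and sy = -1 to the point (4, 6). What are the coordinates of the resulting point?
(-8, -6)

Scaling matrix:
[[-2, 0], [0, -1]]
Result: (4 × -2, 6 × -1) = (-8, -6)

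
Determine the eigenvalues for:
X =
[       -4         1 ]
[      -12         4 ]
λ = -2, 2

Solve det(X - λI) = 0. For a 2×2 matrix the characteristic equation is λ² - (trace)λ + det = 0.
trace(X) = a + d = -4 + 4 = 0.
det(X) = a*d - b*c = (-4)*(4) - (1)*(-12) = -16 + 12 = -4.
Characteristic equation: λ² - (0)λ + (-4) = 0.
Discriminant = (0)² - 4*(-4) = 0 + 16 = 16.
λ = (0 ± √16) / 2 = (0 ± 4) / 2 = -2, 2.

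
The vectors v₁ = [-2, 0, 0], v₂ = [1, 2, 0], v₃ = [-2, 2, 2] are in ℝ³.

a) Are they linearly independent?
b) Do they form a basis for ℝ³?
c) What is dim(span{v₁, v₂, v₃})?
Yes independent, yes basis, dim = 3

Stack v₁, v₂, v₃ as rows of a 3×3 matrix.
[[-2, 0, 0]; [1, 2, 0]; [-2, 2, 2]] is already lower triangular with nonzero diagonal entries (-2, 2, 2), so its determinant is the product of the diagonal entries, det = (-2)·(2)·(2) = -8 ≠ 0, and the rows are linearly independent.
Three linearly independent vectors in ℝ³ form a basis for ℝ³, so dim(span{v₁,v₂,v₃}) = 3.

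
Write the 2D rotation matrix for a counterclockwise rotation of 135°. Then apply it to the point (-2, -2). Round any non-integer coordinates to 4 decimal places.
R = [[-√2/2, -√2/2], [√2/2, -√2/2]]; R·(-2, -2) = (2.8284, 0.0000)

Rotation matrix formula: R(θ) = [[cos θ, -sin θ], [sin θ, cos θ]]
For θ = 135°:
cos(135°) = -√2/2
sin(135°) = √2/2
R = [[-√2/2, -√2/2], [√2/2, -√2/2]]
Apply to (-2, -2): [-√2/2·-2 + (-√2/2)·-2, √2/2·-2 + -√2/2·-2] = (2.8284, 0.0000)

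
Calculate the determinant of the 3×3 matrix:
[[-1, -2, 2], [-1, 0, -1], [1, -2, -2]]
12

Expansion along first row:
det = -1·det([[0,-1],[-2,-2]]) - -2·det([[-1,-1],[1,-2]]) + 2·det([[-1,0],[1,-2]])
    = -1·(0·-2 - -1·-2) - -2·(-1·-2 - -1·1) + 2·(-1·-2 - 0·1)
    = -1·-2 - -2·3 + 2·2
    = 2 + 6 + 4 = 12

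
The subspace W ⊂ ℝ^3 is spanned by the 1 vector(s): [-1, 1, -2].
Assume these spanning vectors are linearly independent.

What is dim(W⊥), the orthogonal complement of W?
dim(W⊥) = 2

For any subspace W of ℝ^n, dim(W) + dim(W⊥) = n (the whole-space dimension).
Here the given 1 vectors are linearly independent, so dim(W) = 1.
Thus dim(W⊥) = n - dim(W) = 3 - 1 = 2.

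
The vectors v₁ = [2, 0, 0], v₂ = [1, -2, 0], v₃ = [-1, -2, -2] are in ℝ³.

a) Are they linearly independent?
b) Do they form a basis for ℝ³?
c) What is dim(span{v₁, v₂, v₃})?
Yes independent, yes basis, dim = 3

Stack v₁, v₂, v₃ as rows of a 3×3 matrix.
[[2, 0, 0]; [1, -2, 0]; [-1, -2, -2]] is already lower triangular with nonzero diagonal entries (2, -2, -2), so its determinant is the product of the diagonal entries, det = (2)·(-2)·(-2) = 8 ≠ 0, and the rows are linearly independent.
Three linearly independent vectors in ℝ³ form a basis for ℝ³, so dim(span{v₁,v₂,v₃}) = 3.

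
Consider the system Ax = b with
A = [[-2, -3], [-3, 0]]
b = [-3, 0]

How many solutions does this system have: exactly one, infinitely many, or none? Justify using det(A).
Exactly one solution

Compute det(A) = (-2)*(0) - (-3)*(-3) = -9.
Because det(A) ≠ 0, A is invertible and Ax = b has a unique solution for every b (here x = A⁻¹ b).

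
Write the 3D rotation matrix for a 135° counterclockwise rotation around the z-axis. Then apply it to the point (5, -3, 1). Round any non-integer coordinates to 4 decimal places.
R = [[-√2/2, -√2/2, 0], [√2/2, -√2/2, 0], [0, 0, 1]]; R·(5, -3, 1) = (-1.4142, 5.6569, 1.0000)

Rotation matrix for 135° around z-axis:
cos(135°) = -√2/2, sin(135°) = √2/2
R = [[-√2/2, -√2/2, 0], [√2/2, -√2/2, 0], [0, 0, 1]]
Apply to (5, -3, 1): R·[5, -3, 1]ᵀ = (-1.4142, 5.6569, 1.0000)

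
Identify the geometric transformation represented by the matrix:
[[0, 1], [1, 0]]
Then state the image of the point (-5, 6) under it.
reflection across the line y = x; image of (-5, 6) is (6, -5)

This is a symmetric orthogonal matrix with determinant -1, which characterizes a reflection in ℝ².
The matrix [[0, 1], [1, 0]] represents: reflection across the line y = x.
Applying it to (-5, 6): [0·-5 + 1·6, 1·-5 + 0·6] = (6, -5).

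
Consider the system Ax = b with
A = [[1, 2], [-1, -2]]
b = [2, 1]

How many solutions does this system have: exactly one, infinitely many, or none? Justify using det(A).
No solution

det(A) = (1)*(-2) - (2)*(-1) = 0, so A is singular.
The column space of A is span(column 1) = span([1, -1]).
b = [2, 1] is not a scalar multiple of column 1, so b ∉ column space and the system is inconsistent — no solution.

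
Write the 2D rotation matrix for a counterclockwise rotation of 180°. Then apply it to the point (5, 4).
R = [[-1, 0], [0, -1]]; R·(5, 4) = (-5, -4)

Rotation matrix formula: R(θ) = [[cos θ, -sin θ], [sin θ, cos θ]]
For θ = 180°:
cos(180°) = -1
sin(180°) = 0
R = [[-1, 0], [0, -1]]
Apply to (5, 4): [-1·5 + (0)·4, 0·5 + -1·4] = (-5, -4)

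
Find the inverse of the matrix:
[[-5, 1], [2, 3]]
[[-3/17, 1/17], [2/17, 5/17]]

For [[a,b],[c,d]], inverse = (1/det)·[[d,-b],[-c,a]]
det = -5·3 - 1·2 = -17
Inverse = (1/-17)·[[3, -1], [-2, -5]]
        = [[-3/17, 1/17], [2/17, 5/17]]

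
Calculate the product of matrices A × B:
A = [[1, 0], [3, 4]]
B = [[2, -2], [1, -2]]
[[2, -2], [10, -14]]

Matrix multiplication:
C[0][0] = 1×2 + 0×1 = 2
C[0][1] = 1×-2 + 0×-2 = -2
C[1][0] = 3×2 + 4×1 = 10
C[1][1] = 3×-2 + 4×-2 = -14
Result: [[2, -2], [10, -14]]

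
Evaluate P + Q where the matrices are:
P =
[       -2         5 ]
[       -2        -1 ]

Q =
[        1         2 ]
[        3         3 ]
P + Q =
[       -1         7 ]
[        1         2 ]

Matrix addition is elementwise: (P+Q)[i][j] = P[i][j] + Q[i][j].
  (P+Q)[0][0] = (-2) + (1) = -1
  (P+Q)[0][1] = (5) + (2) = 7
  (P+Q)[1][0] = (-2) + (3) = 1
  (P+Q)[1][1] = (-1) + (3) = 2
P + Q =
[       -1         7 ]
[        1         2 ]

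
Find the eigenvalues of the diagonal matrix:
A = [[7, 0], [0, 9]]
λ₁ = 7, λ₂ = 9

The characteristic polynomial of A is det(A - λI) = (7 - λ)(9 - λ) = 0.
The roots are λ = 7 and λ = 9, so the eigenvalues are the diagonal entries.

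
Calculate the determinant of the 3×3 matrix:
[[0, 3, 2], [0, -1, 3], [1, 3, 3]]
11

Expansion along first row:
det = 0·det([[-1,3],[3,3]]) - 3·det([[0,3],[1,3]]) + 2·det([[0,-1],[1,3]])
    = 0·(-1·3 - 3·3) - 3·(0·3 - 3·1) + 2·(0·3 - -1·1)
    = 0·-12 - 3·-3 + 2·1
    = 0 + 9 + 2 = 11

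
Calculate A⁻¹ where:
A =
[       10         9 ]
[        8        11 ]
det(A) = 38
A⁻¹ =
[    11/38     -9/38 ]
[    -4/19      5/19 ]

For a 2×2 matrix A = [[a, b], [c, d]] with det(A) ≠ 0, A⁻¹ = (1/det(A)) * [[d, -b], [-c, a]].
det(A) = (10)*(11) - (9)*(8) = 110 - 72 = 38.
A⁻¹ = (1/38) * [[11, -9], [-8, 10]].
Dividing each entry by 38 and reducing:
A⁻¹ =
[    11/38     -9/38 ]
[    -4/19      5/19 ]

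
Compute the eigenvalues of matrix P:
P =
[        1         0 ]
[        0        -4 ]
λ = -4, 1

Solve det(P - λI) = 0. For a 2×2 matrix the characteristic equation is λ² - (trace)λ + det = 0.
trace(P) = a + d = 1 - 4 = -3.
det(P) = a*d - b*c = (1)*(-4) - (0)*(0) = -4 - 0 = -4.
Characteristic equation: λ² - (-3)λ + (-4) = 0.
Discriminant = (-3)² - 4*(-4) = 9 + 16 = 25.
λ = (-3 ± √25) / 2 = (-3 ± 5) / 2 = -4, 1.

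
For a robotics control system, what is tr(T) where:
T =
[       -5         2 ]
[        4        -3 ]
tr(T) = -5 - 3 = -8

The trace of a square matrix is the sum of its diagonal entries.
Diagonal entries of T: T[0][0] = -5, T[1][1] = -3.
tr(T) = -5 - 3 = -8.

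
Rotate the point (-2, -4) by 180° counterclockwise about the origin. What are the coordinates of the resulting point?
(2, 4)

Rotation matrix R(θ) = [[cos θ, -sin θ], [sin θ, cos θ]]; for θ = 180°:
R = [[-1, 0], [0, -1]]
Result: R × [-2, -4]ᵀ = [-1·-2 + (0)·-4, 0·-2 + (-1)·-4]ᵀ = (2, 4)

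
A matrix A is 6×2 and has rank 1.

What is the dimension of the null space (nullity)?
1

The rank-nullity theorem for an m×n matrix states:
rank(A) + nullity(A) = n (the number of columns).
Here n = 2 and rank(A) = 1, so nullity(A) = 2 - 1 = 1.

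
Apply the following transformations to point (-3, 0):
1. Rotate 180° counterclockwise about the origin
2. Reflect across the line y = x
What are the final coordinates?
(0, 3)

Step 1: Rotate 180° → (3, 0)
Step 2: Reflect across the line y = x → (0, 3)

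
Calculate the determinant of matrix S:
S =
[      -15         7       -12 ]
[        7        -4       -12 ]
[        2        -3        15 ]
det(S) = 693

Expand along row 0 (cofactor expansion): det(S) = a*(e*i - f*h) - b*(d*i - f*g) + c*(d*h - e*g), where the 3×3 is [[a, b, c], [d, e, f], [g, h, i]].
Minor M_00 = (-4)*(15) - (-12)*(-3) = -60 - 36 = -96.
Minor M_01 = (7)*(15) - (-12)*(2) = 105 + 24 = 129.
Minor M_02 = (7)*(-3) - (-4)*(2) = -21 + 8 = -13.
det(S) = (-15)*(-96) - (7)*(129) + (-12)*(-13) = 1440 - 903 + 156 = 693.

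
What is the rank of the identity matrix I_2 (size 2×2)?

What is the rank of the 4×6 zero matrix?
rank(I_2) = 2, rank(0) = 0

The identity I_2 has 2 columns that are the standard basis vectors e_1, …, e_2. These are linearly independent, so all 2 columns are pivots and rank(I_2) = 2.
The 4×6 zero matrix has every entry zero, so every row is the zero row and there are no pivots; rank(0) = 0.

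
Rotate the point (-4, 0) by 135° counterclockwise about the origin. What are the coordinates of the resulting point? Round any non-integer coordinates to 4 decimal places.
(2.8284, -2.8284)

Rotation matrix R(θ) = [[cos θ, -sin θ], [sin θ, cos θ]]; for θ = 135°:
R = [[-√2/2, -√2/2], [√2/2, -√2/2]]
Result: R × [-4, 0]ᵀ = [-√2/2·-4 + (-√2/2)·0, √2/2·-4 + (-√2/2)·0]ᵀ = (2.8284, -2.8284)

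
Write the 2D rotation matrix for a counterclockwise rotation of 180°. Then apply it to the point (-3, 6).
R = [[-1, 0], [0, -1]]; R·(-3, 6) = (3, -6)

Rotation matrix formula: R(θ) = [[cos θ, -sin θ], [sin θ, cos θ]]
For θ = 180°:
cos(180°) = -1
sin(180°) = 0
R = [[-1, 0], [0, -1]]
Apply to (-3, 6): [-1·-3 + (0)·6, 0·-3 + -1·6] = (3, -6)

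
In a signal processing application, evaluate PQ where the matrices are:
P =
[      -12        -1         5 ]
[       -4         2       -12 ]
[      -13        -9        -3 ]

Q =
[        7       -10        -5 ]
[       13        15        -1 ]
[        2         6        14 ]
PQ =
[      -87       135       131 ]
[      -26        -2      -150 ]
[     -214       -23        32 ]

Matrix multiplication: (PQ)[i][j] = sum over k of P[i][k] * Q[k][j].
  (PQ)[0][0] = (-12)*(7) + (-1)*(13) + (5)*(2) = -87
  (PQ)[0][1] = (-12)*(-10) + (-1)*(15) + (5)*(6) = 135
  (PQ)[0][2] = (-12)*(-5) + (-1)*(-1) + (5)*(14) = 131
  (PQ)[1][0] = (-4)*(7) + (2)*(13) + (-12)*(2) = -26
  (PQ)[1][1] = (-4)*(-10) + (2)*(15) + (-12)*(6) = -2
  (PQ)[1][2] = (-4)*(-5) + (2)*(-1) + (-12)*(14) = -150
  (PQ)[2][0] = (-13)*(7) + (-9)*(13) + (-3)*(2) = -214
  (PQ)[2][1] = (-13)*(-10) + (-9)*(15) + (-3)*(6) = -23
  (PQ)[2][2] = (-13)*(-5) + (-9)*(-1) + (-3)*(14) = 32
PQ =
[      -87       135       131 ]
[      -26        -2      -150 ]
[     -214       -23        32 ]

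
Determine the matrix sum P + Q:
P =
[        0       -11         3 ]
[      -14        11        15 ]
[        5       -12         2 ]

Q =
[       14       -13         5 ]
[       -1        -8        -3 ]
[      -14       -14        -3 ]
P + Q =
[       14       -24         8 ]
[      -15         3        12 ]
[       -9       -26        -1 ]

Matrix addition is elementwise: (P+Q)[i][j] = P[i][j] + Q[i][j].
  (P+Q)[0][0] = (0) + (14) = 14
  (P+Q)[0][1] = (-11) + (-13) = -24
  (P+Q)[0][2] = (3) + (5) = 8
  (P+Q)[1][0] = (-14) + (-1) = -15
  (P+Q)[1][1] = (11) + (-8) = 3
  (P+Q)[1][2] = (15) + (-3) = 12
  (P+Q)[2][0] = (5) + (-14) = -9
  (P+Q)[2][1] = (-12) + (-14) = -26
  (P+Q)[2][2] = (2) + (-3) = -1
P + Q =
[       14       -24         8 ]
[      -15         3        12 ]
[       -9       -26        -1 ]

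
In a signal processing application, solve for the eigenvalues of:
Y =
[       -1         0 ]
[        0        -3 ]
λ = -3, -1

Solve det(Y - λI) = 0. For a 2×2 matrix the characteristic equation is λ² - (trace)λ + det = 0.
trace(Y) = a + d = -1 - 3 = -4.
det(Y) = a*d - b*c = (-1)*(-3) - (0)*(0) = 3 - 0 = 3.
Characteristic equation: λ² - (-4)λ + (3) = 0.
Discriminant = (-4)² - 4*(3) = 16 - 12 = 4.
λ = (-4 ± √4) / 2 = (-4 ± 2) / 2 = -3, -1.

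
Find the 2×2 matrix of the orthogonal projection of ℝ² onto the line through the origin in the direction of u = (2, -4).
[[1/5, -2/5], [-2/5, 4/5]]

The orthogonal projection onto the line spanned by a nonzero vector u = (a, b) has matrix P = (u uᵀ) / (uᵀ u) = (1/(a² + b²)) · [[a², ab], [ab, b²]].
Here u = (2, -4), so a² + b² = 4 + 16 = 20.
P = (1/20) · [[4, -8], [-8, 16]] = [[1/5, -2/5], [-2/5, 4/5]].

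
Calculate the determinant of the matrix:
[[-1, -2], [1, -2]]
4

For a 2×2 matrix [[a, b], [c, d]], det = ad - bc
det = (-1)(-2) - (-2)(1) = 2 - -2 = 4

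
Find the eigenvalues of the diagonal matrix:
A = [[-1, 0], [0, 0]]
λ₁ = -1, λ₂ = 0

The characteristic polynomial of A is det(A - λI) = (-1 - λ)(0 - λ) = 0.
The roots are λ = -1 and λ = 0, so the eigenvalues are the diagonal entries.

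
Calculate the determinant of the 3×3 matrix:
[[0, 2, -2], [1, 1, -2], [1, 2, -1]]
-4

Expansion along first row:
det = 0·det([[1,-2],[2,-1]]) - 2·det([[1,-2],[1,-1]]) + -2·det([[1,1],[1,2]])
    = 0·(1·-1 - -2·2) - 2·(1·-1 - -2·1) + -2·(1·2 - 1·1)
    = 0·3 - 2·1 + -2·1
    = 0 + -2 + -2 = -4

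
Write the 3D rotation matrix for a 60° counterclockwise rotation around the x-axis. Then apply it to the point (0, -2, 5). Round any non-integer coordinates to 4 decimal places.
R = [[1, 0, 0], [0, 1/2, -√3/2], [0, √3/2, 1/2]]; R·(0, -2, 5) = (0.0000, -5.3301, 0.7679)

Rotation matrix for 60° around x-axis:
cos(60°) = 1/2, sin(60°) = √3/2
R = [[1, 0, 0], [0, 1/2, -√3/2], [0, √3/2, 1/2]]
Apply to (0, -2, 5): R·[0, -2, 5]ᵀ = (0.0000, -5.3301, 0.7679)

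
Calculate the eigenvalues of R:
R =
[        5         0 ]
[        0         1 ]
λ = 1, 5

Solve det(R - λI) = 0. For a 2×2 matrix the characteristic equation is λ² - (trace)λ + det = 0.
trace(R) = a + d = 5 + 1 = 6.
det(R) = a*d - b*c = (5)*(1) - (0)*(0) = 5 - 0 = 5.
Characteristic equation: λ² - (6)λ + (5) = 0.
Discriminant = (6)² - 4*(5) = 36 - 20 = 16.
λ = (6 ± √16) / 2 = (6 ± 4) / 2 = 1, 5.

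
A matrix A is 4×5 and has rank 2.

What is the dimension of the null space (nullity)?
3

The rank-nullity theorem for an m×n matrix states:
rank(A) + nullity(A) = n (the number of columns).
Here n = 5 and rank(A) = 2, so nullity(A) = 5 - 2 = 3.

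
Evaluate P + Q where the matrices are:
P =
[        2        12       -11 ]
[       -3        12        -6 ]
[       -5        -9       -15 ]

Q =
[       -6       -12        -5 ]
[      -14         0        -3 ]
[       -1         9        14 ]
P + Q =
[       -4         0       -16 ]
[      -17        12        -9 ]
[       -6         0        -1 ]

Matrix addition is elementwise: (P+Q)[i][j] = P[i][j] + Q[i][j].
  (P+Q)[0][0] = (2) + (-6) = -4
  (P+Q)[0][1] = (12) + (-12) = 0
  (P+Q)[0][2] = (-11) + (-5) = -16
  (P+Q)[1][0] = (-3) + (-14) = -17
  (P+Q)[1][1] = (12) + (0) = 12
  (P+Q)[1][2] = (-6) + (-3) = -9
  (P+Q)[2][0] = (-5) + (-1) = -6
  (P+Q)[2][1] = (-9) + (9) = 0
  (P+Q)[2][2] = (-15) + (14) = -1
P + Q =
[       -4         0       -16 ]
[      -17        12        -9 ]
[       -6         0        -1 ]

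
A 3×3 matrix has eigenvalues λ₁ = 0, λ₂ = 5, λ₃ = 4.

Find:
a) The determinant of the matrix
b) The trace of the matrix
det = 0, trace = 9

Two standard eigenvalue identities:
- det(A) equals the product of the eigenvalues (counted with multiplicity).
- trace(A) equals the sum of the eigenvalues.
det(A) = (0)*(5)*(4) = 0.
trace(A) = 0 + 5 + 4 = 9.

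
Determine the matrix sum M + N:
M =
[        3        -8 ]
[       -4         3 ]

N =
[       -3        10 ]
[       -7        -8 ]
M + N =
[        0         2 ]
[      -11        -5 ]

Matrix addition is elementwise: (M+N)[i][j] = M[i][j] + N[i][j].
  (M+N)[0][0] = (3) + (-3) = 0
  (M+N)[0][1] = (-8) + (10) = 2
  (M+N)[1][0] = (-4) + (-7) = -11
  (M+N)[1][1] = (3) + (-8) = -5
M + N =
[        0         2 ]
[      -11        -5 ]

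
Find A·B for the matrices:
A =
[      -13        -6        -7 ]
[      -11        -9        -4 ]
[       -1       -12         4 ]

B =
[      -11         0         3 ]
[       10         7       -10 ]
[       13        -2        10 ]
AB =
[       -8       -28       -49 ]
[      -21       -55        17 ]
[      -57       -92       157 ]

Matrix multiplication: (AB)[i][j] = sum over k of A[i][k] * B[k][j].
  (AB)[0][0] = (-13)*(-11) + (-6)*(10) + (-7)*(13) = -8
  (AB)[0][1] = (-13)*(0) + (-6)*(7) + (-7)*(-2) = -28
  (AB)[0][2] = (-13)*(3) + (-6)*(-10) + (-7)*(10) = -49
  (AB)[1][0] = (-11)*(-11) + (-9)*(10) + (-4)*(13) = -21
  (AB)[1][1] = (-11)*(0) + (-9)*(7) + (-4)*(-2) = -55
  (AB)[1][2] = (-11)*(3) + (-9)*(-10) + (-4)*(10) = 17
  (AB)[2][0] = (-1)*(-11) + (-12)*(10) + (4)*(13) = -57
  (AB)[2][1] = (-1)*(0) + (-12)*(7) + (4)*(-2) = -92
  (AB)[2][2] = (-1)*(3) + (-12)*(-10) + (4)*(10) = 157
AB =
[       -8       -28       -49 ]
[      -21       -55        17 ]
[      -57       -92       157 ]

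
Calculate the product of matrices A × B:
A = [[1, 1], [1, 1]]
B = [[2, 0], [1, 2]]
[[3, 2], [3, 2]]

Matrix multiplication:
C[0][0] = 1×2 + 1×1 = 3
C[0][1] = 1×0 + 1×2 = 2
C[1][0] = 1×2 + 1×1 = 3
C[1][1] = 1×0 + 1×2 = 2
Result: [[3, 2], [3, 2]]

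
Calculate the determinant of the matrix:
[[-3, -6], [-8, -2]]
-42

For a 2×2 matrix [[a, b], [c, d]], det = ad - bc
det = (-3)(-2) - (-6)(-8) = 6 - 48 = -42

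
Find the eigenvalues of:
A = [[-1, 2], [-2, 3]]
λ = 1, 1

Solve det(A - λI) = 0. For a 2×2 matrix this is λ² - (trace)λ + det = 0.
trace(A) = -1 + 3 = 2.
det(A) = (-1)*(3) - (2)*(-2) = -3 + 4 = 1.
Characteristic equation: λ² - (2)λ + (1) = 0.
Discriminant: (2)² - 4*(1) = 4 - 4 = 0.
Roots: λ = (2 ± √0) / 2 = 1, 1.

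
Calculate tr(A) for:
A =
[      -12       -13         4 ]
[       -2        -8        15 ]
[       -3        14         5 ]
tr(A) = -12 - 8 + 5 = -15

The trace of a square matrix is the sum of its diagonal entries.
Diagonal entries of A: A[0][0] = -12, A[1][1] = -8, A[2][2] = 5.
tr(A) = -12 - 8 + 5 = -15.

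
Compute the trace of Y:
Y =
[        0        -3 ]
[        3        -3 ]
tr(Y) = 0 - 3 = -3

The trace of a square matrix is the sum of its diagonal entries.
Diagonal entries of Y: Y[0][0] = 0, Y[1][1] = -3.
tr(Y) = 0 - 3 = -3.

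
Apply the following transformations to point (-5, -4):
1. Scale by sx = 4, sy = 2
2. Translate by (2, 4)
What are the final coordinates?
(-18, -4)

Step 1: Scale (-5, -4) by (sx, sy) = (4, 2) → (-20, -8)
Step 2: Translate by (2, 4) → (-18, -4)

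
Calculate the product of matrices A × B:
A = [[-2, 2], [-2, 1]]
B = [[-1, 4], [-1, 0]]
[[0, -8], [1, -8]]

Matrix multiplication:
C[0][0] = -2×-1 + 2×-1 = 0
C[0][1] = -2×4 + 2×0 = -8
C[1][0] = -2×-1 + 1×-1 = 1
C[1][1] = -2×4 + 1×0 = -8
Result: [[0, -8], [1, -8]]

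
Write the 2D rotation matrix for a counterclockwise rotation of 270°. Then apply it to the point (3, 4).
R = [[0, 1], [-1, 0]]; R·(3, 4) = (4, -3)

Rotation matrix formula: R(θ) = [[cos θ, -sin θ], [sin θ, cos θ]]
For θ = 270°:
cos(270°) = 0
sin(270°) = -1
R = [[0, 1], [-1, 0]]
Apply to (3, 4): [0·3 + (1)·4, -1·3 + 0·4] = (4, -3)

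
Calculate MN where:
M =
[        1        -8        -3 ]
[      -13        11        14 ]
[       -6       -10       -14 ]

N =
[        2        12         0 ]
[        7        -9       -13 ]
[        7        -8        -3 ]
MN =
[      -75       108       113 ]
[      149      -367      -185 ]
[     -180       130       172 ]

Matrix multiplication: (MN)[i][j] = sum over k of M[i][k] * N[k][j].
  (MN)[0][0] = (1)*(2) + (-8)*(7) + (-3)*(7) = -75
  (MN)[0][1] = (1)*(12) + (-8)*(-9) + (-3)*(-8) = 108
  (MN)[0][2] = (1)*(0) + (-8)*(-13) + (-3)*(-3) = 113
  (MN)[1][0] = (-13)*(2) + (11)*(7) + (14)*(7) = 149
  (MN)[1][1] = (-13)*(12) + (11)*(-9) + (14)*(-8) = -367
  (MN)[1][2] = (-13)*(0) + (11)*(-13) + (14)*(-3) = -185
  (MN)[2][0] = (-6)*(2) + (-10)*(7) + (-14)*(7) = -180
  (MN)[2][1] = (-6)*(12) + (-10)*(-9) + (-14)*(-8) = 130
  (MN)[2][2] = (-6)*(0) + (-10)*(-13) + (-14)*(-3) = 172
MN =
[      -75       108       113 ]
[      149      -367      -185 ]
[     -180       130       172 ]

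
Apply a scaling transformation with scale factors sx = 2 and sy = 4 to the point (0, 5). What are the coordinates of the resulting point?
(0, 20)

Scaling matrix:
[[2, 0], [0, 4]]
Result: (0 × 2, 5 × 4) = (0, 20)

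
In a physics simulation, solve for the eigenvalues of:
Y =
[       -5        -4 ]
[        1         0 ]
λ = -4, -1

Solve det(Y - λI) = 0. For a 2×2 matrix the characteristic equation is λ² - (trace)λ + det = 0.
trace(Y) = a + d = -5 + 0 = -5.
det(Y) = a*d - b*c = (-5)*(0) - (-4)*(1) = 0 + 4 = 4.
Characteristic equation: λ² - (-5)λ + (4) = 0.
Discriminant = (-5)² - 4*(4) = 25 - 16 = 9.
λ = (-5 ± √9) / 2 = (-5 ± 3) / 2 = -4, -1.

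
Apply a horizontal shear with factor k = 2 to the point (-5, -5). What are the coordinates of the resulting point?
(-15, -5)

Shear matrix for horizontal shear with factor k = 2:
[[1, 2], [0, 1]]
Result: (-5, -5) → (-15, -5)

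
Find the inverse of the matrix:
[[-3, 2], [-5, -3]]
[[-3/19, -2/19], [5/19, -3/19]]

For [[a,b],[c,d]], inverse = (1/det)·[[d,-b],[-c,a]]
det = -3·-3 - 2·-5 = 19
Inverse = (1/19)·[[-3, -2], [5, -3]]
        = [[-3/19, -2/19], [5/19, -3/19]]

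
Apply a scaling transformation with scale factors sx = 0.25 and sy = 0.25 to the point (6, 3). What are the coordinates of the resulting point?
(1.5, 0.75)

Scaling matrix:
[[0.25, 0], [0, 0.25]]
Result: (6 × 0.25, 3 × 0.25) = (1.5, 0.75)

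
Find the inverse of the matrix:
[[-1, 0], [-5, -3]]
[[-1, 0], [5/3, -1/3]]

For [[a,b],[c,d]], inverse = (1/det)·[[d,-b],[-c,a]]
det = -1·-3 - 0·-5 = 3
Inverse = (1/3)·[[-3, 0], [5, -1]]
        = [[-1, 0], [5/3, -1/3]]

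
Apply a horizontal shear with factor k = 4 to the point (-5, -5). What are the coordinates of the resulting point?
(-25, -5)

Shear matrix for horizontal shear with factor k = 4:
[[1, 4], [0, 1]]
Result: (-5, -5) → (-25, -5)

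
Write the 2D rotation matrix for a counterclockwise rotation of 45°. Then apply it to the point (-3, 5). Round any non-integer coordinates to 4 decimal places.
R = [[√2/2, -√2/2], [√2/2, √2/2]]; R·(-3, 5) = (-5.6569, 1.4142)

Rotation matrix formula: R(θ) = [[cos θ, -sin θ], [sin θ, cos θ]]
For θ = 45°:
cos(45°) = √2/2
sin(45°) = √2/2
R = [[√2/2, -√2/2], [√2/2, √2/2]]
Apply to (-3, 5): [√2/2·-3 + (-√2/2)·5, √2/2·-3 + √2/2·5] = (-5.6569, 1.4142)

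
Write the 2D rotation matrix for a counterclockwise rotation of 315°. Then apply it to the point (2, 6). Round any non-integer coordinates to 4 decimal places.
R = [[√2/2, √2/2], [-√2/2, √2/2]]; R·(2, 6) = (5.6569, 2.8284)

Rotation matrix formula: R(θ) = [[cos θ, -sin θ], [sin θ, cos θ]]
For θ = 315°:
cos(315°) = √2/2
sin(315°) = -√2/2
R = [[√2/2, √2/2], [-√2/2, √2/2]]
Apply to (2, 6): [√2/2·2 + (√2/2)·6, -√2/2·2 + √2/2·6] = (5.6569, 2.8284)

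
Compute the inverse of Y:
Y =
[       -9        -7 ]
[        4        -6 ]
det(Y) = 82
Y⁻¹ =
[    -3/41      7/82 ]
[    -2/41     -9/82 ]

For a 2×2 matrix Y = [[a, b], [c, d]] with det(Y) ≠ 0, Y⁻¹ = (1/det(Y)) * [[d, -b], [-c, a]].
det(Y) = (-9)*(-6) - (-7)*(4) = 54 + 28 = 82.
Y⁻¹ = (1/82) * [[-6, 7], [-4, -9]].
Dividing each entry by 82 and reducing:
Y⁻¹ =
[    -3/41      7/82 ]
[    -2/41     -9/82 ]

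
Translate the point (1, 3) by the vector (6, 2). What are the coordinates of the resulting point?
(7, 5)

Translation by (6, 2):
x' = 1 + 6 = 7
y' = 3 + 2 = 5
Homogeneous matrix: [[1, 0, 6], [0, 1, 2], [0, 0, 1]]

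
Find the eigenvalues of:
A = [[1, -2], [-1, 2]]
λ = 0, 3

Solve det(A - λI) = 0. For a 2×2 matrix this is λ² - (trace)λ + det = 0.
trace(A) = 1 + 2 = 3.
det(A) = (1)*(2) - (-2)*(-1) = 2 - 2 = 0.
Characteristic equation: λ² - (3)λ + (0) = 0.
Discriminant: (3)² - 4*(0) = 9 - 0 = 9.
Roots: λ = (3 ± √9) / 2 = 0, 3.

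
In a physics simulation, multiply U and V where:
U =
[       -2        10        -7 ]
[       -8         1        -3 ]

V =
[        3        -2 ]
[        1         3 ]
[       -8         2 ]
UV =
[       60        20 ]
[        1        13 ]

Matrix multiplication: (UV)[i][j] = sum over k of U[i][k] * V[k][j].
  (UV)[0][0] = (-2)*(3) + (10)*(1) + (-7)*(-8) = 60
  (UV)[0][1] = (-2)*(-2) + (10)*(3) + (-7)*(2) = 20
  (UV)[1][0] = (-8)*(3) + (1)*(1) + (-3)*(-8) = 1
  (UV)[1][1] = (-8)*(-2) + (1)*(3) + (-3)*(2) = 13
UV =
[       60        20 ]
[        1        13 ]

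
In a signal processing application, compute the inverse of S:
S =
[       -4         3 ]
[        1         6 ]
det(S) = -27
S⁻¹ =
[     -2/9       1/9 ]
[     1/27      4/27 ]

For a 2×2 matrix S = [[a, b], [c, d]] with det(S) ≠ 0, S⁻¹ = (1/det(S)) * [[d, -b], [-c, a]].
det(S) = (-4)*(6) - (3)*(1) = -24 - 3 = -27.
S⁻¹ = (1/-27) * [[6, -3], [-1, -4]].
Dividing each entry by -27 and reducing:
S⁻¹ =
[     -2/9       1/9 ]
[     1/27      4/27 ]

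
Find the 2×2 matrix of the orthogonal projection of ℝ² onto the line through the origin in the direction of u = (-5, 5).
[[1/2, -1/2], [-1/2, 1/2]]

The orthogonal projection onto the line spanned by a nonzero vector u = (a, b) has matrix P = (u uᵀ) / (uᵀ u) = (1/(a² + b²)) · [[a², ab], [ab, b²]].
Here u = (-5, 5), so a² + b² = 25 + 25 = 50.
P = (1/50) · [[25, -25], [-25, 25]] = [[1/2, -1/2], [-1/2, 1/2]].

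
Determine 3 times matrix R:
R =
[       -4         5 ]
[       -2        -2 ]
3R =
[      -12        15 ]
[       -6        -6 ]

Scalar multiplication is elementwise: (3R)[i][j] = 3 * R[i][j].
  (3R)[0][0] = 3 * (-4) = -12
  (3R)[0][1] = 3 * (5) = 15
  (3R)[1][0] = 3 * (-2) = -6
  (3R)[1][1] = 3 * (-2) = -6
3R =
[      -12        15 ]
[       -6        -6 ]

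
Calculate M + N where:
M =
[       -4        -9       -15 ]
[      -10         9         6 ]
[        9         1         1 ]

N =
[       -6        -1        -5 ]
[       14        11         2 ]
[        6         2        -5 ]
M + N =
[      -10       -10       -20 ]
[        4        20         8 ]
[       15         3        -4 ]

Matrix addition is elementwise: (M+N)[i][j] = M[i][j] + N[i][j].
  (M+N)[0][0] = (-4) + (-6) = -10
  (M+N)[0][1] = (-9) + (-1) = -10
  (M+N)[0][2] = (-15) + (-5) = -20
  (M+N)[1][0] = (-10) + (14) = 4
  (M+N)[1][1] = (9) + (11) = 20
  (M+N)[1][2] = (6) + (2) = 8
  (M+N)[2][0] = (9) + (6) = 15
  (M+N)[2][1] = (1) + (2) = 3
  (M+N)[2][2] = (1) + (-5) = -4
M + N =
[      -10       -10       -20 ]
[        4        20         8 ]
[       15         3        -4 ]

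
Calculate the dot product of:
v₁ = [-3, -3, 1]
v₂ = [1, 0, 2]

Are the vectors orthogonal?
-1, No

The dot product is the sum of products of corresponding components.
v₁·v₂ = (-3)*(1) + (-3)*(0) + (1)*(2) = -3 + 0 + 2 = -1.
Two vectors are orthogonal iff their dot product is 0; here the dot product is -1, so the vectors are not orthogonal.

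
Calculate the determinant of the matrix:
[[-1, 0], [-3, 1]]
-1

For a 2×2 matrix [[a, b], [c, d]], det = ad - bc
det = (-1)(1) - (0)(-3) = -1 - 0 = -1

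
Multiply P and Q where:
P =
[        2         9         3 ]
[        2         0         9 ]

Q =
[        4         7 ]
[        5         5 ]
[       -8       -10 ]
PQ =
[       29        29 ]
[      -64       -76 ]

Matrix multiplication: (PQ)[i][j] = sum over k of P[i][k] * Q[k][j].
  (PQ)[0][0] = (2)*(4) + (9)*(5) + (3)*(-8) = 29
  (PQ)[0][1] = (2)*(7) + (9)*(5) + (3)*(-10) = 29
  (PQ)[1][0] = (2)*(4) + (0)*(5) + (9)*(-8) = -64
  (PQ)[1][1] = (2)*(7) + (0)*(5) + (9)*(-10) = -76
PQ =
[       29        29 ]
[      -64       -76 ]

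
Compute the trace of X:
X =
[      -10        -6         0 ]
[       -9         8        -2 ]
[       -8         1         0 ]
tr(X) = -10 + 8 + 0 = -2

The trace of a square matrix is the sum of its diagonal entries.
Diagonal entries of X: X[0][0] = -10, X[1][1] = 8, X[2][2] = 0.
tr(X) = -10 + 8 + 0 = -2.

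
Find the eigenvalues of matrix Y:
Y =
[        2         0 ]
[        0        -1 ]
λ = -1, 2

Solve det(Y - λI) = 0. For a 2×2 matrix the characteristic equation is λ² - (trace)λ + det = 0.
trace(Y) = a + d = 2 - 1 = 1.
det(Y) = a*d - b*c = (2)*(-1) - (0)*(0) = -2 - 0 = -2.
Characteristic equation: λ² - (1)λ + (-2) = 0.
Discriminant = (1)² - 4*(-2) = 1 + 8 = 9.
λ = (1 ± √9) / 2 = (1 ± 3) / 2 = -1, 2.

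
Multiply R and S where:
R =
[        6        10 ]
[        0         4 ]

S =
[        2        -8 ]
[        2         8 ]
RS =
[       32        32 ]
[        8        32 ]

Matrix multiplication: (RS)[i][j] = sum over k of R[i][k] * S[k][j].
  (RS)[0][0] = (6)*(2) + (10)*(2) = 32
  (RS)[0][1] = (6)*(-8) + (10)*(8) = 32
  (RS)[1][0] = (0)*(2) + (4)*(2) = 8
  (RS)[1][1] = (0)*(-8) + (4)*(8) = 32
RS =
[       32        32 ]
[        8        32 ]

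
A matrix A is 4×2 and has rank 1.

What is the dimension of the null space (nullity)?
1

The rank-nullity theorem for an m×n matrix states:
rank(A) + nullity(A) = n (the number of columns).
Here n = 2 and rank(A) = 1, so nullity(A) = 2 - 1 = 1.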